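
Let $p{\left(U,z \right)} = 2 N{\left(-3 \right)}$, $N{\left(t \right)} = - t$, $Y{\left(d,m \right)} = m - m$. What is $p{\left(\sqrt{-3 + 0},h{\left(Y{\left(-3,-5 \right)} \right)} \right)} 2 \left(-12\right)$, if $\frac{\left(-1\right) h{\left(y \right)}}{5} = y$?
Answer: $-144$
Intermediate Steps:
$Y{\left(d,m \right)} = 0$
$h{\left(y \right)} = - 5 y$
$p{\left(U,z \right)} = 6$ ($p{\left(U,z \right)} = 2 \left(\left(-1\right) \left(-3\right)\right) = 2 \cdot 3 = 6$)
$p{\left(\sqrt{-3 + 0},h{\left(Y{\left(-3,-5 \right)} \right)} \right)} 2 \left(-12\right) = 6 \cdot 2 \left(-12\right) = 12 \left(-12\right) = -144$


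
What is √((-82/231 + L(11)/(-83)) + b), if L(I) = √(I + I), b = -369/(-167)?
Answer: √(19013581202385 - 123519349107*√22)/3201891 ≈ 1.3409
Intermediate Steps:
b = 369/167 (b = -369*(-1/167) = 369/167 ≈ 2.2096)
L(I) = √2*√I (L(I) = √(2*I) = √2*√I)
√((-82/231 + L(11)/(-83)) + b) = √((-82/231 + (√2*√11)/(-83)) + 369/167) = √((-82*1/231 + √22*(-1/83)) + 369/167) = √((-82/231 - √22/83) + 369/167) = √(71545/38577 - √22/83)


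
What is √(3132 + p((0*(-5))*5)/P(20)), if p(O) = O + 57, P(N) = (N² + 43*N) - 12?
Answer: √33876206/104 ≈ 55.965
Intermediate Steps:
P(N) = -12 + N² + 43*N
p(O) = 57 + O
√(3132 + p((0*(-5))*5)/P(20)) = √(3132 + (57 + (0*(-5))*5)/(-12 + 20² + 43*20)) = √(3132 + (57 + 0*5)/(-12 + 400 + 860)) = √(3132 + (57 + 0)/1248) = √(3132 + 57*(1/1248)) = √(3132 + 19/416) = √(1302931/416) = √33876206/104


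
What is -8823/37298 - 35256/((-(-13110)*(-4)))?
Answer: 2088971/4793890 ≈ 0.43576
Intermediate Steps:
-8823/37298 - 35256/((-(-13110)*(-4))) = -8823*1/37298 - 35256/((-6555*8)) = -519/2194 - 35256/(-52440) = -519/2194 - 35256*(-1/52440) = -519/2194 + 1469/2185 = 2088971/4793890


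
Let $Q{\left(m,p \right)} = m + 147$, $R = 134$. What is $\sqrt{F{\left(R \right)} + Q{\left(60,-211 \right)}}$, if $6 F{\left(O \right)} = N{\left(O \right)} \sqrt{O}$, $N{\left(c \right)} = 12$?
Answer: $\sqrt{207 + 2 \sqrt{134}} \approx 15.171$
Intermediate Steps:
$Q{\left(m,p \right)} = 147 + m$
$F{\left(O \right)} = 2 \sqrt{O}$ ($F{\left(O \right)} = \frac{12 \sqrt{O}}{6} = 2 \sqrt{O}$)
$\sqrt{F{\left(R \right)} + Q{\left(60,-211 \right)}} = \sqrt{2 \sqrt{134} + \left(147 + 60\right)} = \sqrt{2 \sqrt{134} + 207} = \sqrt{207 + 2 \sqrt{134}}$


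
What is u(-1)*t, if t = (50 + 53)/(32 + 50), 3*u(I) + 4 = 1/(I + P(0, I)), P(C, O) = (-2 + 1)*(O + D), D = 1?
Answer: -515/246 ≈ -2.0935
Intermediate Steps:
P(C, O) = -1 - O (P(C, O) = (-2 + 1)*(O + 1) = -(1 + O) = -1 - O)
u(I) = -5/3 (u(I) = -4/3 + 1/(3*(I + (-1 - I))) = -4/3 + (⅓)/(-1) = -4/3 + (⅓)*(-1) = -4/3 - ⅓ = -5/3)
t = 103/82 ≈ 1.2561
u(-1)*t = -5/3*103/82 = -515/246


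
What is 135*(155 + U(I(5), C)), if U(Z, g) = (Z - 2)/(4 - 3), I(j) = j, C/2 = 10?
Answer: 21330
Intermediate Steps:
C = 20 (C = 2*10 = 20)
U(Z, g) = -2 + Z (U(Z, g) = (-2 + Z)/1 = (-2 + Z)*1 = -2 + Z)
135*(155 + U(I(5), C)) = 135*(155 + (-2 + 5)) = 135*(155 + 3) = 135*158 = 21330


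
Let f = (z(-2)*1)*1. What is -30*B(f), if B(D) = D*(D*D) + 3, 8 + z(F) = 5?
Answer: 720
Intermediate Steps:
z(F) = -3 (z(F) = -8 + 5 = -3)
f = -3 (f = -3*1*1 = -3*1 = -3)
B(D) = 3 + D³ (B(D) = D*D² + 3 = D³ + 3 = 3 + D³)
-30*B(f) = -30*(3 + (-3)³) = -30*(3 - 27) = -30*(-24) = 720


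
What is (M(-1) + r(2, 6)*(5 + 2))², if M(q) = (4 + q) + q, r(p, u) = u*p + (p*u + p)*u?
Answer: 454276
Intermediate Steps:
r(p, u) = p*u + u*(p + p*u) (r(p, u) = p*u + (p + p*u)*u = p*u + u*(p + p*u))
M(q) = 4 + 2*q
(M(-1) + r(2, 6)*(5 + 2))² = ((4 + 2*(-1)) + (2*6*(2 + 6))*(5 + 2))² = ((4 - 2) + (2*6*8)*7)² = (2 + 96*7)² = (2 + 672)² = 674² = 454276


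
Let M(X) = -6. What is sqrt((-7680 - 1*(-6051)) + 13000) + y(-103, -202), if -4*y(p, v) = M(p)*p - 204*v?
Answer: -20913/2 + sqrt(11371) ≈ -10350.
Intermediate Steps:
y(p, v) = 51*v + 3*p/2 (y(p, v) = -(-6*p - 204*v)/4 = -(-204*v - 6*p)/4 = 51*v + 3*p/2)
sqrt((-7680 - 1*(-6051)) + 13000) + y(-103, -202) = sqrt((-7680 - 1*(-6051)) + 13000) + (51*(-202) + (3/2)*(-103)) = sqrt((-7680 + 6051) + 13000) + (-10302 - 309/2) = sqrt(-1629 + 13000) - 20913/2 = sqrt(11371) - 20913/2 = -20913/2 + sqrt(11371)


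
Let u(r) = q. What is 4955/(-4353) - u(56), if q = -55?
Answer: 234460/4353 ≈ 53.862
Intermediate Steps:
u(r) = -55
4955/(-4353) - u(56) = 4955/(-4353) - 1*(-55) = 4955*(-1/4353) + 55 = -4955/4353 + 55 = 234460/4353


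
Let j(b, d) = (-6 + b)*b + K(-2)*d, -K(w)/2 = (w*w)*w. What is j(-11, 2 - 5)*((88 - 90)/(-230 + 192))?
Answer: 139/19 ≈ 7.3158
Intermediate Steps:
K(w) = -2*w³ (K(w) = -2*w*w*w = -2*w²*w = -2*w³)
j(b, d) = 16*d + b*(-6 + b) (j(b, d) = (-6 + b)*b + (-2*(-2)³)*d = b*(-6 + b) + (-2*(-8))*d = b*(-6 + b) + 16*d = 16*d + b*(-6 + b))
j(-11, 2 - 5)*((88 - 90)/(-230 + 192)) = ((-11)² - 6*(-11) + 16*(2 - 5))*((88 - 90)/(-230 + 192)) = (121 + 66 + 16*(-3))*(-2/(-38)) = (121 + 66 - 48)*(-2*(-1/38)) = 139*(1/19) = 139/19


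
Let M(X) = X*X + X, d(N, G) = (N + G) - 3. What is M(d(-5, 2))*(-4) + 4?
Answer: -116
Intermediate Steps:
d(N, G) = -3 + G + N (d(N, G) = (G + N) - 3 = -3 + G + N)
M(X) = X + X² (M(X) = X² + X = X + X²)
M(d(-5, 2))*(-4) + 4 = ((-3 + 2 - 5)*(1 + (-3 + 2 - 5)))*(-4) + 4 = -6*(1 - 6)*(-4) + 4 = -6*(-5)*(-4) + 4 = 30*(-4) + 4 = -120 + 4 = -116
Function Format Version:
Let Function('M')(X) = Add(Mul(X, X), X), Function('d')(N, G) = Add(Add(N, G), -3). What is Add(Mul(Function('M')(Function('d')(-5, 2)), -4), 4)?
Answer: -116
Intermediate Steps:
Function('d')(N, G) = Add(-3, G, N) (Function('d')(N, G) = Add(Add(G, N), -3) = Add(-3, G, N))
Function('M')(X) = Add(X, Pow(X, 2)) (Function('M')(X) = Add(Pow(X, 2), X) = Add(X, Pow(X, 2)))
Add(Mul(Function('M')(Function('d')(-5, 2)), -4), 4) = Add(Mul(Mul(Add(-3, 2, -5), Add(1, Add(-3, 2, -5))), -4), 4) = Add(Mul(Mul(-6, Add(1, -6)), -4), 4) = Add(Mul(Mul(-6, -5), -4), 4) = Add(Mul(30, -4), 4) = Add(-120, 4) = -116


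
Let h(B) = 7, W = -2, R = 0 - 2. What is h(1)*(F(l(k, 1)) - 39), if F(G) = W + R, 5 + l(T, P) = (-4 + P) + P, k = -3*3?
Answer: -301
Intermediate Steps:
R = -2
k = -9
l(T, P) = -9 + 2*P (l(T, P) = -5 + ((-4 + P) + P) = -5 + (-4 + 2*P) = -9 + 2*P)
F(G) = -4 (F(G) = -2 - 2 = -4)
h(1)*(F(l(k, 1)) - 39) = 7*(-4 - 39) = 7*(-43) = -301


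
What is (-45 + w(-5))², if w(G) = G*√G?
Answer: 1900 + 450*I*√5 ≈ 1900.0 + 1006.2*I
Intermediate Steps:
w(G) = G^(3/2)
(-45 + w(-5))² = (-45 + (-5)^(3/2))² = (-45 - 5*I*√5)²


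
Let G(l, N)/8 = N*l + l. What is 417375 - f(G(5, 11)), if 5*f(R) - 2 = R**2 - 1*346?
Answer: 1856819/5 ≈ 3.7136e+5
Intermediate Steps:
G(l, N) = 8*l + 8*N*l (G(l, N) = 8*(N*l + l) = 8*(l + N*l) = 8*l + 8*N*l)
f(R) = -344/5 + R**2/5 (f(R) = 2/5 + (R**2 - 1*346)/5 = 2/5 + (R**2 - 346)/5 = 2/5 + (-346 + R**2)/5 = 2/5 + (-346/5 + R**2/5) = -344/5 + R**2/5)
417375 - f(G(5, 11)) = 417375 - (-344/5 + (8*5*(1 + 11))**2/5) = 417375 - (-344/5 + (8*5*12)**2/5) = 417375 - (-344/5 + (1/5)*480**2) = 417375 - (-344/5 + (1/5)*230400) = 417375 - (-344/5 + 46080) = 417375 - 1*230056/5 = 417375 - 230056/5 = 1856819/5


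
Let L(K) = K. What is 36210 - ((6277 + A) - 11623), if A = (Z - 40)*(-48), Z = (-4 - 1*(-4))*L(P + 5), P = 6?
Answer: 39636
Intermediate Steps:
Z = 0 (Z = (-4 - 1*(-4))*(6 + 5) = (-4 + 4)*11 = 0*11 = 0)
A = 1920 (A = (0 - 40)*(-48) = -40*(-48) = 1920)
36210 - ((6277 + A) - 11623) = 36210 - ((6277 + 1920) - 11623) = 36210 - (8197 - 11623) = 36210 - 1*(-3426) = 36210 + 3426 = 39636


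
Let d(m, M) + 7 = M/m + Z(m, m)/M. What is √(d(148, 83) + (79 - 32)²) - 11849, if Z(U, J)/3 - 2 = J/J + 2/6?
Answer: -11849 + √83094310327/6142 ≈ -11802.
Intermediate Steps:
Z(U, J) = 10 (Z(U, J) = 6 + 3*(J/J + 2/6) = 6 + 3*(1 + 2*(⅙)) = 6 + 3*(1 + ⅓) = 6 + 3*(4/3) = 6 + 4 = 10)
d(m, M) = -7 + 10/M + M/m (d(m, M) = -7 + (M/m + 10/M) = -7 + (10/M + M/m) = -7 + 10/M + M/m)
√(d(148, 83) + (79 - 32)²) - 11849 = √((-7 + 10/83 + 83/148) + (79 - 32)²) - 11849 = √((-7 + 10*(1/83) + 83*(1/148)) + 47²) - 11849 = √((-7 + 10/83 + 83/148) + 2209) - 11849 = √(-77619/12284 + 2209) - 11849 = √(27057737/12284) - 11849 = √83094310327/6142 - 11849 = -11849 + √83094310327/6142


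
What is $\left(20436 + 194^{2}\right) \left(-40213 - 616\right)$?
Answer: $-2371021688$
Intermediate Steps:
$\left(20436 + 194^{2}\right) \left(-40213 - 616\right) = \left(20436 + 37636\right) \left(-40829\right) = 58072 \left(-40829\right) = -2371021688$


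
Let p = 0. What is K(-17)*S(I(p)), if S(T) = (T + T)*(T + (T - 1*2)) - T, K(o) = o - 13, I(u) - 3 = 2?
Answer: -2250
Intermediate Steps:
I(u) = 5 (I(u) = 3 + 2 = 5)
K(o) = -13 + o
S(T) = -T + 2*T*(-2 + 2*T) (S(T) = (2*T)*(T + (T - 2)) - T = (2*T)*(T + (-2 + T)) - T = (2*T)*(-2 + 2*T) - T = 2*T*(-2 + 2*T) - T = -T + 2*T*(-2 + 2*T))
K(-17)*S(I(p)) = (-13 - 17)*(5*(-5 + 4*5)) = -150*(-5 + 20) = -150*15 = -30*75 = -2250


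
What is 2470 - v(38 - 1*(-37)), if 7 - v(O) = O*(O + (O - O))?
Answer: 8088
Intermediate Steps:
v(O) = 7 - O² (v(O) = 7 - O*(O + (O - O)) = 7 - O*(O + 0) = 7 - O*O = 7 - O²)
2470 - v(38 - 1*(-37)) = 2470 - (7 - (38 - 1*(-37))²) = 2470 - (7 - (38 + 37)²) = 2470 - (7 - 1*75²) = 2470 - (7 - 1*5625) = 2470 - (7 - 5625) = 2470 - 1*(-5618) = 2470 + 5618 = 8088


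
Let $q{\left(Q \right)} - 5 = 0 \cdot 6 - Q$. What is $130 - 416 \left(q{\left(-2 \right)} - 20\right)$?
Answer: $5538$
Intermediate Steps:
$q{\left(Q \right)} = 5 - Q$ ($q{\left(Q \right)} = 5 + \left(0 \cdot 6 - Q\right) = 5 + \left(0 - Q\right) = 5 - Q$)
$130 - 416 \left(q{\left(-2 \right)} - 20\right) = 130 - 416 \left(\left(5 - -2\right) - 20\right) = 130 - 416 \left(\left(5 + 2\right) - 20\right) = 130 - 416 \left(7 - 20\right) = 130 - -5408 = 130 + 5408 = 5538$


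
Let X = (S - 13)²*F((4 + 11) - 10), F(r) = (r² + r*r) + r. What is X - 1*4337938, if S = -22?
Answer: -4270563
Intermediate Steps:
F(r) = r + 2*r² (F(r) = (r² + r²) + r = 2*r² + r = r + 2*r²)
X = 67375 (X = (-22 - 13)²*(((4 + 11) - 10)*(1 + 2*((4 + 11) - 10))) = (-35)²*((15 - 10)*(1 + 2*(15 - 10))) = 1225*(5*(1 + 2*5)) = 1225*(5*(1 + 10)) = 1225*(5*11) = 1225*55 = 67375)
X - 1*4337938 = 67375 - 1*4337938 = 67375 - 4337938 = -4270563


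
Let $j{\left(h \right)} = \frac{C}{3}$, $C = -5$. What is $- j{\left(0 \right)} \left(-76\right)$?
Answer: $- \frac{380}{3} \approx -126.67$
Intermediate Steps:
$j{\left(h \right)} = - \frac{5}{3}$
$- j{\left(0 \right)} \left(-76\right) = - \frac{\left(-5\right) \left(-76\right)}{3} = \left(-1\right) \frac{380}{3} = - \frac{380}{3}$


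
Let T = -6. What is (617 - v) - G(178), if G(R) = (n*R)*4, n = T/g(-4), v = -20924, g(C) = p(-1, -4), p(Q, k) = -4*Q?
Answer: 22609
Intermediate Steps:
g(C) = 4 (g(C) = -4*(-1) = 4)
n = -3/2 (n = -6/4 = -6*1/4 = -3/2 ≈ -1.5000)
G(R) = -6*R (G(R) = -3*R/2*4 = -6*R)
(617 - v) - G(178) = (617 - 1*(-20924)) - (-6)*178 = (617 + 20924) - 1*(-1068) = 21541 + 1068 = 22609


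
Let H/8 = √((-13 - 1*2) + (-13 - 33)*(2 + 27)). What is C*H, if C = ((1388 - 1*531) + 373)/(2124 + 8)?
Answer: 60*I*√1349/13 ≈ 169.52*I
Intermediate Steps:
H = 8*I*√1349 (H = 8*√((-13 - 1*2) + (-13 - 33)*(2 + 27)) = 8*√((-13 - 2) - 46*29) = 8*√(-15 - 1334) = 8*√(-1349) = 8*(I*√1349) = 8*I*√1349 ≈ 293.83*I)
C = 15/26 (C = ((1388 - 531) + 373)/2132 = (857 + 373)*(1/2132) = 1230*(1/2132) = 15/26 ≈ 0.57692)
C*H = 15*(8*I*√1349)/26 = 60*I*√1349/13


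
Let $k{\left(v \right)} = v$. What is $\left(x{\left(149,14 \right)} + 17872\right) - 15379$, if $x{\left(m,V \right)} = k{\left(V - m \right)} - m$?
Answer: $2209$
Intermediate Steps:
$x{\left(m,V \right)} = V - 2 m$ ($x{\left(m,V \right)} = \left(V - m\right) - m = V - 2 m$)
$\left(x{\left(149,14 \right)} + 17872\right) - 15379 = \left(\left(14 - 298\right) + 17872\right) - 15379 = \left(-284 + 17872\right) - 15379 = 17588 - 15379 = 2209$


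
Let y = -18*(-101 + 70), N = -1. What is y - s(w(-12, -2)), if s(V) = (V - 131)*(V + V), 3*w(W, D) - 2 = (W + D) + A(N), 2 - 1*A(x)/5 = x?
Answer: 818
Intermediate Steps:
A(x) = 10 - 5*x
w(W, D) = 17/3 + D/3 + W/3 (w(W, D) = 2/3 + ((W + D) + (10 - 5*(-1)))/3 = 2/3 + ((D + W) + (10 + 5))/3 = 2/3 + ((D + W) + 15)/3 = 2/3 + (15 + D + W)/3 = 2/3 + (5 + D/3 + W/3) = 17/3 + D/3 + W/3)
y = 558 (y = -18*(-31) = 558)
s(V) = 2*V*(-131 + V) (s(V) = (-131 + V)*(2*V) = 2*V*(-131 + V))
y - s(w(-12, -2)) = 558 - 2*(17/3 + (1/3)*(-2) + (1/3)*(-12))*(-131 + (17/3 + (1/3)*(-2) + (1/3)*(-12))) = 558 - 2*(17/3 - 2/3 - 4)*(-131 + (17/3 - 2/3 - 4)) = 558 - 2*(-131 + 1) = 558 - 2*(-130) = 558 - 1*(-260) = 558 + 260 = 818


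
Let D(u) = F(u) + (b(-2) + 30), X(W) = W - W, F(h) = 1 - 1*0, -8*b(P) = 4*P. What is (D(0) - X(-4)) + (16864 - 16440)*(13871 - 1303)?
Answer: 5328864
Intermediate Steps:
b(P) = -P/2
F(h) = 1 (F(h) = 1 + 0 = 1)
X(W) = 0
D(u) = 32 (D(u) = 1 + (-½*(-2) + 30) = 1 + (1 + 30) = 1 + 31 = 32)
(D(0) - X(-4)) + (16864 - 16440)*(13871 - 1303) = (32 - 1*0) + (16864 - 16440)*(13871 - 1303) = (32 + 0) + 424*12568 = 32 + 5328832 = 5328864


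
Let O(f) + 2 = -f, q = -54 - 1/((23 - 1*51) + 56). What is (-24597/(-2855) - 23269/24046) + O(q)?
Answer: 57362864443/961118620 ≈ 59.683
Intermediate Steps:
q = -1513/28 (q = -54 - 1/((23 - 51) + 56) = -54 - 1/(-28 + 56) = -54 - 1/28 = -1513/28 ≈ -54.036)
O(f) = -2 - f
(-24597/(-2855) - 23269/24046) + O(q) = (-24597/(-2855) - 23269/24046) + (-2 - 1*(-1513/28)) = (-24597*(-1/2855) - 23269*1/24046) + (-2 + 1513/28) = (24597/2855 - 23269/24046) + 1457/28 = 525026467/68651330 + 1457/28 = 57362864443/961118620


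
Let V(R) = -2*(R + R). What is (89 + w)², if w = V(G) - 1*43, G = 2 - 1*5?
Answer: 3364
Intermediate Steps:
G = -3 (G = 2 - 5 = -3)
V(R) = -4*R
w = -31 (w = -4*(-3) - 1*43 = 12 - 43 = -31)
(89 + w)² = (89 - 31)² = 58² = 3364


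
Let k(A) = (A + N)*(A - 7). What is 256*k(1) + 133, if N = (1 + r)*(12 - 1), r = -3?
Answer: 32389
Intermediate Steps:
N = -22 (N = (1 - 3)*(12 - 1) = -2*11 = -22)
k(A) = (-22 + A)*(-7 + A) (k(A) = (A - 22)*(A - 7) = (-22 + A)*(-7 + A))
256*k(1) + 133 = 256*(154 + 1² - 29*1) + 133 = 256*(154 + 1 - 29) + 133 = 256*126 + 133 = 32256 + 133 = 32389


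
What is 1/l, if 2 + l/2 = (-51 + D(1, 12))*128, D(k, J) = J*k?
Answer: -1/9988 ≈ -0.00010012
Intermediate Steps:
l = -9988 (l = -4 + 2*((-51 + 12*1)*128) = -4 + 2*((-51 + 12)*128) = -4 + 2*(-39*128) = -4 + 2*(-4992) = -4 - 9984 = -9988)
1/l = 1/(-9988) = -1/9988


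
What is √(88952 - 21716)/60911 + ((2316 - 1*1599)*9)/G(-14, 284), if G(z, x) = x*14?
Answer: 6453/3976 + 2*√16809/60911 ≈ 1.6272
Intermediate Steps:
G(z, x) = 14*x
√(88952 - 21716)/60911 + ((2316 - 1*1599)*9)/G(-14, 284) = √(88952 - 21716)/60911 + ((2316 - 1*1599)*9)/((14*284)) = √67236*(1/60911) + ((2316 - 1599)*9)/3976 = (2*√16809)*(1/60911) + (717*9)*(1/3976) = 2*√16809/60911 + 6453*(1/3976) = 2*√16809/60911 + 6453/3976 = 6453/3976 + 2*√16809/60911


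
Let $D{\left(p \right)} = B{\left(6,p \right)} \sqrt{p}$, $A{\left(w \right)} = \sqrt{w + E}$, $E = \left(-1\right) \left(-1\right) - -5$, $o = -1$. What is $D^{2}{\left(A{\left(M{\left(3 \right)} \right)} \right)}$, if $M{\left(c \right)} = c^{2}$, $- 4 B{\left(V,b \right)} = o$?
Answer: $\frac{\sqrt{15}}{16} \approx 0.24206$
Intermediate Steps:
$B{\left(V,b \right)} = \frac{1}{4}$ ($B{\left(V,b \right)} = \left(- \frac{1}{4}\right) \left(-1\right) = \frac{1}{4}$)
$E = 6$ ($E = 1 + 5 = 6$)
$A{\left(w \right)} = \sqrt{6 + w}$ ($A{\left(w \right)} = \sqrt{w + 6} = \sqrt{6 + w}$)
$D{\left(p \right)} = \frac{\sqrt{p}}{4}$
$D^{2}{\left(A{\left(M{\left(3 \right)} \right)} \right)} = \left(\frac{\sqrt{\sqrt{6 + 3^{2}}}}{4}\right)^{2} = \left(\frac{\sqrt{\sqrt{6 + 9}}}{4}\right)^{2} = \left(\frac{\sqrt{\sqrt{15}}}{4}\right)^{2} = \left(\frac{\sqrt[4]{15}}{4}\right)^{2} = \frac{\sqrt{15}}{16}$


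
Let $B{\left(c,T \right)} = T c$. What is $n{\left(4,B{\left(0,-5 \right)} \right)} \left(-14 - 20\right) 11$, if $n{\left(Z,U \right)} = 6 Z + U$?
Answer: $-8976$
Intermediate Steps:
$n{\left(Z,U \right)} = U + 6 Z$
$n{\left(4,B{\left(0,-5 \right)} \right)} \left(-14 - 20\right) 11 = \left(\left(-5\right) 0 + 6 \cdot 4\right) \left(-14 - 20\right) 11 = \left(0 + 24\right) \left(-14 - 20\right) 11 = 24 \left(-34\right) 11 = \left(-816\right) 11 = -8976$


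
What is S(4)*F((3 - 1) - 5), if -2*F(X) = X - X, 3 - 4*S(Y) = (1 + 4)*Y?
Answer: 0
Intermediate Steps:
S(Y) = ¾ - 5*Y/4 (S(Y) = ¾ - (1 + 4)*Y/4 = ¾ - 5*Y/4)
F(X) = 0 (F(X) = -(X - X)/2 = -½*0 = 0)
S(4)*F((3 - 1) - 5) = (¾ - 5/4*4)*0 = (¾ - 5)*0 = -17/4*0 = 0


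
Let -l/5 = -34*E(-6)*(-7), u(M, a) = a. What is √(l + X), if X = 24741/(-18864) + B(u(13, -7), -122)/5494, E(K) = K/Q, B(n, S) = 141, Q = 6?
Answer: √2462959745083065/1439428 ≈ 34.478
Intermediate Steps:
E(K) = K/6
l = 1190 (l = -5*(-17*(-6)/3)*(-7) = -5*(-34*(-1))*(-7) = -170*(-7) = -5*(-238) = 1190)
X = -7403735/5757712 (X = 24741/(-18864) + 141/5494 = 24741*(-1/18864) + 141*(1/5494) = -2749/2096 + 141/5494 = -7403735/5757712 ≈ -1.2859)
√(l + X) = √(1190 - 7403735/5757712) = √(6844273545/5757712) = √2462959745083065/1439428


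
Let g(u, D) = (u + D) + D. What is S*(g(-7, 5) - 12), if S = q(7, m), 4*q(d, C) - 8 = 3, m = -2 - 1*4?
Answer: -99/4 ≈ -24.750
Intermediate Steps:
m = -6 (m = -2 - 4 = -6)
q(d, C) = 11/4 (q(d, C) = 2 + (¼)*3 = 2 + ¾ = 11/4)
g(u, D) = u + 2*D (g(u, D) = (D + u) + D = u + 2*D)
S = 11/4 ≈ 2.7500
S*(g(-7, 5) - 12) = 11*((-7 + 2*5) - 12)/4 = 11*((-7 + 10) - 12)/4 = 11*(3 - 12)/4 = (11/4)*(-9) = -99/4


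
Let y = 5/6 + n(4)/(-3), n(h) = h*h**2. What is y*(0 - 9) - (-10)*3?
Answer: 429/2 ≈ 214.50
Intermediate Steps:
n(h) = h**3
y = -41/2 (y = 5/6 + 4**3/(-3) = 5*(1/6) + 64*(-1/3) = 5/6 - 64/3 = -41/2 ≈ -20.500)
y*(0 - 9) - (-10)*3 = -41*(0 - 9)/2 - (-10)*3 = -41/2*(-9) - 1*(-30) = 369/2 + 30 = 429/2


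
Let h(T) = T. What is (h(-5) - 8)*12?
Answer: -156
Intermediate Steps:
(h(-5) - 8)*12 = (-5 - 8)*12 = -13*12 = -156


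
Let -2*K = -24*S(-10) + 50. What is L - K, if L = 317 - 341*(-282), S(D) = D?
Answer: 96624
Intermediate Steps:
L = 96479 (L = 317 + 96162 = 96479)
K = -145 (K = -(-24*(-10) + 50)/2 = -(240 + 50)/2 = -½*290 = -145)
L - K = 96479 - 1*(-145) = 96479 + 145 = 96624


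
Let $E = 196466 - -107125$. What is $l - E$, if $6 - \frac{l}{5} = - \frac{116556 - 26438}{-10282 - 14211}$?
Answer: $- \frac{1062224309}{3499} \approx -3.0358 \cdot 10^{5}$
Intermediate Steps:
$l = \frac{40600}{3499}$ ($l = 30 - 5 \left(- \frac{116556 - 26438}{-10282 - 14211}\right) = 30 - 5 \left(- \frac{90118}{-24493}\right) = 30 - 5 \left(- \frac{90118 \left(-1\right)}{24493}\right) = 30 - 5 \left(\left(-1\right) \left(- \frac{12874}{3499}\right)\right) = 30 - \frac{64370}{3499} = \frac{40600}{3499} \approx 11.603$)
$E = 303591$ ($E = 196466 + 107125 = 303591$)
$l - E = \frac{40600}{3499} - 303591 = - \frac{1062224309}{3499}$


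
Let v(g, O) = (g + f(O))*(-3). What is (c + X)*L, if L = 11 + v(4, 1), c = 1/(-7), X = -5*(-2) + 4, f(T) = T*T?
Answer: -388/7 ≈ -55.429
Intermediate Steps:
f(T) = T²
X = 14 (X = 10 + 4 = 14)
c = -⅐ ≈ -0.14286
v(g, O) = -3*g - 3*O² (v(g, O) = (g + O²)*(-3) = -3*g - 3*O²)
L = -4 (L = 11 + (-3*4 - 3*1²) = 11 + (-12 - 3*1) = 11 + (-12 - 3) = 11 - 15 = -4)
(c + X)*L = (-⅐ + 14)*(-4) = (97/7)*(-4) = -388/7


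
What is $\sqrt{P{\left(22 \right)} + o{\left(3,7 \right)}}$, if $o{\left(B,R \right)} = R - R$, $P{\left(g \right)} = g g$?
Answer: $22$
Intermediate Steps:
$P{\left(g \right)} = g^{2}$
$o{\left(B,R \right)} = 0$
$\sqrt{P{\left(22 \right)} + o{\left(3,7 \right)}} = \sqrt{22^{2} + 0} = \sqrt{484 + 0} = \sqrt{484} = 22$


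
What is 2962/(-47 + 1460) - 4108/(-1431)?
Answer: 1115914/224667 ≈ 4.9670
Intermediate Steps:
2962/(-47 + 1460) - 4108/(-1431) = 2962/1413 - 4108*(-1/1431) = 2962*(1/1413) + 4108/1431 = 2962/1413 + 4108/1431 = 1115914/224667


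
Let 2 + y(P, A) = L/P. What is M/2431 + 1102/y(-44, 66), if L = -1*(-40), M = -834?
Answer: -14747635/38896 ≈ -379.16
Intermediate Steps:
L = 40
y(P, A) = -2 + 40/P
M/2431 + 1102/y(-44, 66) = -834/2431 + 1102/(-2 + 40/(-44)) = -834*1/2431 + 1102/(-2 + 40*(-1/44)) = -834/2431 + 1102/(-2 - 10/11) = -834/2431 + 1102/(-32/11) = -834/2431 + 1102*(-11/32) = -834/2431 - 6061/16 = -14747635/38896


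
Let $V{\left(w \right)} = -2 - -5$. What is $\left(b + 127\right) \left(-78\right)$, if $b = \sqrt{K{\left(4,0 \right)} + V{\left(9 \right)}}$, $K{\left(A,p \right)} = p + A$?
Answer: $-9906 - 78 \sqrt{7} \approx -10112.0$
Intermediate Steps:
$V{\left(w \right)} = 3$ ($V{\left(w \right)} = -2 + 5 = 3$)
$K{\left(A,p \right)} = A + p$
$b = \sqrt{7}$ ($b = \sqrt{\left(4 + 0\right) + 3} = \sqrt{4 + 3} = \sqrt{7} \approx 2.6458$)
$\left(b + 127\right) \left(-78\right) = \left(\sqrt{7} + 127\right) \left(-78\right) = \left(127 + \sqrt{7}\right) \left(-78\right) = -9906 - 78 \sqrt{7}$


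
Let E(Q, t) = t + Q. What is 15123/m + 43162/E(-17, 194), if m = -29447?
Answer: 1268314643/5212119 ≈ 243.34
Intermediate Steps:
E(Q, t) = Q + t
15123/m + 43162/E(-17, 194) = 15123/(-29447) + 43162/(-17 + 194) = 15123*(-1/29447) + 43162/177 = -15123/29447 + 43162*(1/177) = -15123/29447 + 43162/177 = 1268314643/5212119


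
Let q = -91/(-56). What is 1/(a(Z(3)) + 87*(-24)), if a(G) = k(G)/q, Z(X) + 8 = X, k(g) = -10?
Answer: -13/27224 ≈ -0.00047752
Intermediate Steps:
q = 13/8 (q = -91*(-1/56) = 13/8 ≈ 1.6250)
Z(X) = -8 + X
a(G) = -80/13 (a(G) = -10/13/8 = -10*8/13 = -80/13)
1/(a(Z(3)) + 87*(-24)) = 1/(-80/13 + 87*(-24)) = 1/(-80/13 - 2088) = 1/(-27224/13) = -13/27224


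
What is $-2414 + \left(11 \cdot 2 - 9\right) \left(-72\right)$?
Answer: $-3350$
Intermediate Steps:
$-2414 + \left(11 \cdot 2 - 9\right) \left(-72\right) = -2414 + \left(22 - 9\right) \left(-72\right) = -2414 + 13 \left(-72\right) = -2414 - 936 = -3350$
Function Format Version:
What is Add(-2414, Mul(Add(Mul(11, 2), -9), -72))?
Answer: -3350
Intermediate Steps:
Add(-2414, Mul(Add(Mul(11, 2), -9), -72)) = Add(-2414, Mul(Add(22, -9), -72)) = Add(-2414, Mul(13, -72)) = Add(-2414, -936) = -3350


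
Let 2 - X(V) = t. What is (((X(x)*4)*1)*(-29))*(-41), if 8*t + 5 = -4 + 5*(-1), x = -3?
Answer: 17835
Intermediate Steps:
t = -7/4 (t = -5/8 + (-4 + 5*(-1))/8 = -5/8 + (-4 - 5)/8 = -5/8 + (1/8)*(-9) = -5/8 - 9/8 = -7/4 ≈ -1.7500)
X(V) = 15/4 (X(V) = 2 - 1*(-7/4) = 2 + 7/4 = 15/4)
(((X(x)*4)*1)*(-29))*(-41) = ((((15/4)*4)*1)*(-29))*(-41) = ((15*1)*(-29))*(-41) = (15*(-29))*(-41) = -435*(-41) = 17835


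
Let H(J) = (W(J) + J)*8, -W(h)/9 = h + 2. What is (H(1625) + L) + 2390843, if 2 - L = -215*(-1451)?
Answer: 1974736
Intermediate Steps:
W(h) = -18 - 9*h (W(h) = -9*(h + 2) = -9*(2 + h) = -18 - 9*h)
H(J) = -144 - 64*J (H(J) = ((-18 - 9*J) + J)*8 = (-18 - 8*J)*8 = -144 - 64*J)
L = -311963 (L = 2 - (-215)*(-1451) = 2 - 1*311965 = 2 - 311965 = -311963)
(H(1625) + L) + 2390843 = ((-144 - 64*1625) - 311963) + 2390843 = ((-144 - 104000) - 311963) + 2390843 = (-104144 - 311963) + 2390843 = -416107 + 2390843 = 1974736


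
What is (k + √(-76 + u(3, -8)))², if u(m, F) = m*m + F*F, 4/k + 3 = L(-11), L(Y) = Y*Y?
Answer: -10439/3481 + 4*I*√3/59 ≈ -2.9989 + 0.11743*I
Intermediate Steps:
L(Y) = Y²
k = 2/59 (k = 4/(-3 + (-11)²) = 4/(-3 + 121) = 4/118 = 4*(1/118) = 2/59 ≈ 0.033898)
u(m, F) = F² + m² (u(m, F) = m² + F² = F² + m²)
(k + √(-76 + u(3, -8)))² = (2/59 + √(-76 + ((-8)² + 3²)))² = (2/59 + √(-76 + (64 + 9)))² = (2/59 + √(-76 + 73))² = (2/59 + √(-3))² = (2/59 + I*√3)²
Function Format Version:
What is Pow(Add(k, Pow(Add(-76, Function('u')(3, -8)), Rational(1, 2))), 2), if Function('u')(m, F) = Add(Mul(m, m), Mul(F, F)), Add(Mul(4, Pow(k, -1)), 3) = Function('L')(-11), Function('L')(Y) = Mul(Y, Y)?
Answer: Add(Rational(-10439, 3481), Mul(Rational(4, 59), I, Pow(3, Rational(1, 2)))) ≈ Add(-2.9989, Mul(0.11743, I))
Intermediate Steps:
Function('L')(Y) = Pow(Y, 2)
k = Rational(2, 59) (k = Mul(4, Pow(Add(-3, Pow(-11, 2)), -1)) = Mul(4, Pow(Add(-3, 121), -1)) = Mul(4, Pow(118, -1)) = Mul(4, Rational(1, 118)) = Rational(2, 59) ≈ 0.033898)
Function('u')(m, F) = Add(Pow(F, 2), Pow(m, 2)) (Function('u')(m, F) = Add(Pow(m, 2), Pow(F, 2)) = Add(Pow(F, 2), Pow(m, 2)))
Pow(Add(k, Pow(Add(-76, Function('u')(3, -8)), Rational(1, 2))), 2) = Pow(Add(Rational(2, 59), Pow(Add(-76, Add(Pow(-8, 2), Pow(3, 2))), Rational(1, 2))), 2) = Pow(Add(Rational(2, 59), Pow(Add(-76, Add(64, 9)), Rational(1, 2))), 2) = Pow(Add(Rational(2, 59), Pow(Add(-76, 73), Rational(1, 2))), 2) = Pow(Add(Rational(2, 59), Pow(-3, Rational(1, 2))), 2) = Pow(Add(Rational(2, 59), Mul(I, Pow(3, Rational(1, 2)))), 2)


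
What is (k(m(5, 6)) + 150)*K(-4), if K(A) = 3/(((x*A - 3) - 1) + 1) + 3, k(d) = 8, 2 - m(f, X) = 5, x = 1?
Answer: 2844/7 ≈ 406.29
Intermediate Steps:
m(f, X) = -3 (m(f, X) = 2 - 1*5 = 2 - 5 = -3)
K(A) = 3 + 3/(-3 + A) (K(A) = 3/(((1*A - 3) - 1) + 1) + 3 = 3/(((A - 3) - 1) + 1) + 3 = 3/(((-3 + A) - 1) + 1) + 3 = 3/((-4 + A) + 1) + 3 = 3/(-3 + A) + 3 = 3 + 3/(-3 + A))
(k(m(5, 6)) + 150)*K(-4) = (8 + 150)*(3*(-2 - 4)/(-3 - 4)) = 158*(3*(-6)/(-7)) = 158*(3*(-⅐)*(-6)) = 158*(18/7) = 2844/7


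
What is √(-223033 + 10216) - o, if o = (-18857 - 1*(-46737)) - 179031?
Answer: 151151 + I*√212817 ≈ 1.5115e+5 + 461.32*I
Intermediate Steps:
o = -151151 (o = (-18857 + 46737) - 179031 = 27880 - 179031 = -151151)
√(-223033 + 10216) - o = √(-223033 + 10216) - 1*(-151151) = √(-212817) + 151151 = I*√212817 + 151151 = 151151 + I*√212817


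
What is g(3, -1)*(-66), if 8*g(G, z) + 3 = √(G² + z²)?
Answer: 99/4 - 33*√10/4 ≈ -1.3388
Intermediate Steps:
g(G, z) = -3/8 + √(G² + z²)/8
g(3, -1)*(-66) = (-3/8 + √(3² + (-1)²)/8)*(-66) = (-3/8 + √(9 + 1)/8)*(-66) = (-3/8 + √10/8)*(-66) = 99/4 - 33*√10/4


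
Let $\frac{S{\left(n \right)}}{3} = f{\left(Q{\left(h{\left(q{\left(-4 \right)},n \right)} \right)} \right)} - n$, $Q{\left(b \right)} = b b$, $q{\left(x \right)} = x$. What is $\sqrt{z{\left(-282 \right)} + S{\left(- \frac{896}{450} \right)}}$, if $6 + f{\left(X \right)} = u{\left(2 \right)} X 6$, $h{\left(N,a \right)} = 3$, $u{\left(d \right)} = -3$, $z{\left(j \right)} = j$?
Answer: $\frac{i \sqrt{175506}}{15} \approx 27.929 i$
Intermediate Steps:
$Q{\left(b \right)} = b^{2}$
$f{\left(X \right)} = -6 - 18 X$ ($f{\left(X \right)} = -6 + - 3 X 6 = -6 - 18 X$)
$S{\left(n \right)} = -504 - 3 n$ ($S{\left(n \right)} = 3 \left(\left(-6 - 18 \cdot 3^{2}\right) - n\right) = 3 \left(\left(-6 - 162\right) - n\right) = 3 \left(-168 - n\right) = -504 - 3 n$)
$\sqrt{z{\left(-282 \right)} + S{\left(- \frac{896}{450} \right)}} = \sqrt{-282 - \left(504 + 3 \left(- \frac{896}{450}\right)\right)} = \sqrt{-282 - \left(504 + 3 \left(\left(-896\right) \frac{1}{450}\right)\right)} = \sqrt{-282 - \frac{37352}{75}} = \sqrt{- \frac{58502}{75}} = \frac{i \sqrt{175506}}{15}$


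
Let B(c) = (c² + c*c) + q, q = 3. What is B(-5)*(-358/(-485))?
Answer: 18974/485 ≈ 39.122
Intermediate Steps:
B(c) = 3 + 2*c² (B(c) = (c² + c*c) + 3 = (c² + c²) + 3 = 2*c² + 3 = 3 + 2*c²)
B(-5)*(-358/(-485)) = (3 + 2*(-5)²)*(-358/(-485)) = (3 + 2*25)*(-358*(-1/485)) = (3 + 50)*(358/485) = 53*(358/485) = 18974/485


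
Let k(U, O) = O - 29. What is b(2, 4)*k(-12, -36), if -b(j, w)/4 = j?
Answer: 520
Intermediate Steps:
b(j, w) = -4*j
k(U, O) = -29 + O
b(2, 4)*k(-12, -36) = (-4*2)*(-29 - 36) = -8*(-65) = 520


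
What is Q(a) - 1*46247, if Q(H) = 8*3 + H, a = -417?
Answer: -46640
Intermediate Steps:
Q(H) = 24 + H
Q(a) - 1*46247 = (24 - 417) - 1*46247 = -393 - 46247 = -46640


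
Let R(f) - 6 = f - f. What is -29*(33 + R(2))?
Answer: -1131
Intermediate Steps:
R(f) = 6 (R(f) = 6 + (f - f) = 6 + 0 = 6)
-29*(33 + R(2)) = -29*(33 + 6) = -29*39 = -1131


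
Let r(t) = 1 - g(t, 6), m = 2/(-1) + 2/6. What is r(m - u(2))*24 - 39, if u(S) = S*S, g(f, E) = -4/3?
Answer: 17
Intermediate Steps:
g(f, E) = -4/3 (g(f, E) = -4*1/3 = -4/3)
m = -5/3 (m = 2*(-1) + 2*(1/6) = -2 + 1/3 = -5/3 ≈ -1.6667)
u(S) = S**2
r(t) = 7/3 (r(t) = 1 - 1*(-4/3) = 1 + 4/3 = 7/3)
r(m - u(2))*24 - 39 = (7/3)*24 - 39 = 56 - 39 = 17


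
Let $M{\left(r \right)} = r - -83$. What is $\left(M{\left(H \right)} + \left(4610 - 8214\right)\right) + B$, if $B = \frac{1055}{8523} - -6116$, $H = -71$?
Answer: $\frac{21513107}{8523} \approx 2524.1$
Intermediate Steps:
$B = \frac{52127723}{8523}$ ($B = 1055 \cdot \frac{1}{8523} + 6116 = \frac{1055}{8523} + 6116 = \frac{52127723}{8523} \approx 6116.1$)
$M{\left(r \right)} = 83 + r$ ($M{\left(r \right)} = r + 83 = 83 + r$)
$\left(M{\left(H \right)} + \left(4610 - 8214\right)\right) + B = \left(\left(83 - 71\right) + \left(4610 - 8214\right)\right) + \frac{52127723}{8523} = \left(12 + \left(4610 - 8214\right)\right) + \frac{52127723}{8523} = \left(12 - 3604\right) + \frac{52127723}{8523} = -3592 + \frac{52127723}{8523} = \frac{21513107}{8523}$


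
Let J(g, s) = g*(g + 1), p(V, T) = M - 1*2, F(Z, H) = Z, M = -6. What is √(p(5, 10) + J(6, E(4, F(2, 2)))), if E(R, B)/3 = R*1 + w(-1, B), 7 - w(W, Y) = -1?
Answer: √34 ≈ 5.8309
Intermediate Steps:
w(W, Y) = 8 (w(W, Y) = 7 - 1*(-1) = 7 + 1 = 8)
p(V, T) = -8 (p(V, T) = -6 - 1*2 = -6 - 2 = -8)
E(R, B) = 24 + 3*R (E(R, B) = 3*(R*1 + 8) = 3*(R + 8) = 3*(8 + R) = 24 + 3*R)
J(g, s) = g*(1 + g)
√(p(5, 10) + J(6, E(4, F(2, 2)))) = √(-8 + 6*(1 + 6)) = √(-8 + 6*7) = √(-8 + 42) = √34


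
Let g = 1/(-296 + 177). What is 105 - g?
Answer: 12496/119 ≈ 105.01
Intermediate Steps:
g = -1/119 (g = 1/(-119) = -1/119 ≈ -0.0084034)
105 - g = 105 - 1*(-1/119) = 105 + 1/119 = 12496/119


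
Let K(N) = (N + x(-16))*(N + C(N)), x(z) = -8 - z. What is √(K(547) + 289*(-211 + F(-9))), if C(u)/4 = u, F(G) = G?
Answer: √1454345 ≈ 1206.0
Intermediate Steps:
C(u) = 4*u
K(N) = 5*N*(8 + N) (K(N) = (N + (-8 - 1*(-16)))*(N + 4*N) = (N + (-8 + 16))*(5*N) = (N + 8)*(5*N) = (8 + N)*(5*N) = 5*N*(8 + N))
√(K(547) + 289*(-211 + F(-9))) = √(5*547*(8 + 547) + 289*(-211 - 9)) = √(5*547*555 + 289*(-220)) = √(1517925 - 63580) = √1454345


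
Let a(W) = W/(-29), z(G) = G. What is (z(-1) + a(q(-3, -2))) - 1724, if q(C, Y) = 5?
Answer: -50030/29 ≈ -1725.2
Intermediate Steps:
a(W) = -W/29 (a(W) = W*(-1/29) = -W/29)
(z(-1) + a(q(-3, -2))) - 1724 = (-1 - 1/29*5) - 1724 = (-1 - 5/29) - 1724 = -34/29 - 1724 = -50030/29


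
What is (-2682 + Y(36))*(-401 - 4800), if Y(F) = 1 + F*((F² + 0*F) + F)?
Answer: -235454471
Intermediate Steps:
Y(F) = 1 + F*(F + F²) (Y(F) = 1 + F*((F² + 0) + F) = 1 + F*(F² + F) = 1 + F*(F + F²))
(-2682 + Y(36))*(-401 - 4800) = (-2682 + (1 + 36² + 36³))*(-401 - 4800) = (-2682 + (1 + 1296 + 46656))*(-5201) = (-2682 + 47953)*(-5201) = 45271*(-5201) = -235454471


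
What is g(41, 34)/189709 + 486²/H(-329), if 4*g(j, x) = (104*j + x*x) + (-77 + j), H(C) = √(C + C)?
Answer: 1346/189709 - 118098*I*√658/329 ≈ 0.0070951 - 9207.9*I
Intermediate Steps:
H(C) = √2*√C (H(C) = √(2*C) = √2*√C)
g(j, x) = -77/4 + x²/4 + 105*j/4 (g(j, x) = ((104*j + x*x) + (-77 + j))/4 = ((104*j + x²) + (-77 + j))/4 = ((x² + 104*j) + (-77 + j))/4 = (-77 + x² + 105*j)/4 = -77/4 + x²/4 + 105*j/4)
g(41, 34)/189709 + 486²/H(-329) = (-77/4 + (¼)*34² + (105/4)*41)/189709 + 486²/((√2*√(-329))) = (-77/4 + (¼)*1156 + 4305/4)*(1/189709) + 236196/((√2*(I*√329))) = (-77/4 + 289 + 4305/4)*(1/189709) + 236196/((I*√658)) = 1346*(1/189709) + 236196*(-I*√658/658) = 1346/189709 - 118098*I*√658/329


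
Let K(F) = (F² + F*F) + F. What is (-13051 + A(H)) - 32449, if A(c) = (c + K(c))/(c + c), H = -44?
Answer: -45543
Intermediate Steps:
K(F) = F + 2*F² (K(F) = (F² + F²) + F = 2*F² + F = F + 2*F²)
A(c) = (c + c*(1 + 2*c))/(2*c) (A(c) = (c + c*(1 + 2*c))/(c + c) = (c + c*(1 + 2*c))/((2*c)) = (c + c*(1 + 2*c))*(1/(2*c)) = (c + c*(1 + 2*c))/(2*c))
(-13051 + A(H)) - 32449 = (-13051 + (1 - 44)) - 32449 = (-13051 - 43) - 32449 = -13094 - 32449 = -45543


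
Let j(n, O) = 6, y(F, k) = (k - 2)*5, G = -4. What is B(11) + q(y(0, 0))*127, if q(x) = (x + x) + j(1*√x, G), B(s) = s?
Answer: -1767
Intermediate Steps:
y(F, k) = -10 + 5*k (y(F, k) = (-2 + k)*5 = -10 + 5*k)
q(x) = 6 + 2*x (q(x) = (x + x) + 6 = 2*x + 6 = 6 + 2*x)
B(11) + q(y(0, 0))*127 = 11 + (6 + 2*(-10 + 5*0))*127 = 11 + (6 + 2*(-10 + 0))*127 = 11 + (6 + 2*(-10))*127 = 11 + (6 - 20)*127 = 11 - 14*127 = 11 - 1778 = -1767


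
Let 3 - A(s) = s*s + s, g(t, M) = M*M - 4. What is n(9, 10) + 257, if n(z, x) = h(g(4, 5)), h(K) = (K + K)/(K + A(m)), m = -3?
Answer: 778/3 ≈ 259.33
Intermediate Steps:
g(t, M) = -4 + M**2 (g(t, M) = M**2 - 4 = -4 + M**2)
A(s) = 3 - s - s**2 (A(s) = 3 - (s*s + s) = 3 - (s**2 + s) = 3 - (s + s**2) = 3 + (-s - s**2) = 3 - s - s**2)
h(K) = 2*K/(-3 + K) (h(K) = (K + K)/(K + (3 - 1*(-3) - 1*(-3)**2)) = (2*K)/(K + (3 + 3 - 1*9)) = (2*K)/(K + (3 + 3 - 9)) = (2*K)/(K - 3) = (2*K)/(-3 + K) = 2*K/(-3 + K))
n(z, x) = 7/3 (n(z, x) = 2*(-4 + 5**2)/(-3 + (-4 + 5**2)) = 2*(-4 + 25)/(-3 + (-4 + 25)) = 2*21/(-3 + 21) = 2*21/18 = 2*21*(1/18) = 7/3)
n(9, 10) + 257 = 7/3 + 257 = 778/3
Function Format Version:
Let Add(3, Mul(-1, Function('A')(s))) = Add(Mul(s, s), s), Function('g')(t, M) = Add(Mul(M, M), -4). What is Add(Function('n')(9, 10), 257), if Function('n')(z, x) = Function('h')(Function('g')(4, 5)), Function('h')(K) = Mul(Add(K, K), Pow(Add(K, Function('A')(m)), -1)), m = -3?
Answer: Rational(778, 3) ≈ 259.33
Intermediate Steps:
Function('g')(t, M) = Add(-4, Pow(M, 2)) (Function('g')(t, M) = Add(Pow(M, 2), -4) = Add(-4, Pow(M, 2)))
Function('A')(s) = Add(3, Mul(-1, s), Mul(-1, Pow(s, 2))) (Function('A')(s) = Add(3, Mul(-1, Add(Mul(s, s), s))) = Add(3, Mul(-1, Add(Pow(s, 2), s))) = Add(3, Mul(-1, Add(s, Pow(s, 2)))) = Add(3, Add(Mul(-1, s), Mul(-1, Pow(s, 2)))) = Add(3, Mul(-1, s), Mul(-1, Pow(s, 2))))
Function('h')(K) = Mul(2, K, Pow(Add(-3, K), -1)) (Function('h')(K) = Mul(Add(K, K), Pow(Add(K, Add(3, Mul(-1, -3), Mul(-1, Pow(-3, 2)))), -1)) = Mul(Mul(2, K), Pow(Add(K, Add(3, 3, Mul(-1, 9))), -1)) = Mul(Mul(2, K), Pow(Add(K, Add(3, 3, -9)), -1)) = Mul(Mul(2, K), Pow(Add(K, -3), -1)) = Mul(Mul(2, K), Pow(Add(-3, K), -1)) = Mul(2, K, Pow(Add(-3, K), -1)))
Function('n')(z, x) = Rational(7, 3) (Function('n')(z, x) = Mul(2, Add(-4, Pow(5, 2)), Pow(Add(-3, Add(-4, Pow(5, 2))), -1)) = Mul(2, Add(-4, 25), Pow(Add(-3, Add(-4, 25)), -1)) = Mul(2, 21, Pow(Add(-3, 21), -1)) = Mul(2, 21, Pow(18, -1)) = Mul(2, 21, Rational(1, 18)) = Rational(7, 3))
Add(Function('n')(9, 10), 257) = Add(Rational(7, 3), 257) = Rational(778, 3)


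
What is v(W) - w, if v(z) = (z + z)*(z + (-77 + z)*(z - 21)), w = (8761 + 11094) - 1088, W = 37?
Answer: -63389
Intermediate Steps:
w = 18767 (w = 19855 - 1088 = 18767)
v(z) = 2*z*(z + (-77 + z)*(-21 + z)) (v(z) = (2*z)*(z + (-77 + z)*(-21 + z)) = 2*z*(z + (-77 + z)*(-21 + z)))
v(W) - w = 2*37*(1617 + 37**2 - 97*37) - 1*18767 = 2*37*(1617 + 1369 - 3589) - 18767 = 2*37*(-603) - 18767 = -44622 - 18767 = -63389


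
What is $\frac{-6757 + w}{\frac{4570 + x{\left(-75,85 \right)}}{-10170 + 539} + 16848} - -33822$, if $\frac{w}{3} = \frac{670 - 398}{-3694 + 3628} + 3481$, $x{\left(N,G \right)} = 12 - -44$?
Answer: $\frac{3353741772673}{99157949} \approx 33822.0$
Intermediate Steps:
$x{\left(N,G \right)} = 56$ ($x{\left(N,G \right)} = 12 + 44 = 56$)
$w = \frac{114737}{11}$ ($w = 3 \left(\frac{670 - 398}{-3694 + 3628} + 3481\right) = 3 \left(\frac{272}{-66} + 3481\right) = 3 \left(272 \left(- \frac{1}{66}\right) + 3481\right) = 3 \left(- \frac{136}{33} + 3481\right) = 3 \cdot \frac{114737}{33} = \frac{114737}{11} \approx 10431.0$)
$\frac{-6757 + w}{\frac{4570 + x{\left(-75,85 \right)}}{-10170 + 539} + 16848} - -33822 = \frac{-6757 + \frac{114737}{11}}{\frac{4570 + 56}{-10170 + 539} + 16848} - -33822 = \frac{40410}{11 \left(\frac{4626}{-9631} + 16848\right)} + 33822 = \frac{40410}{11 \left(4626 \left(- \frac{1}{9631}\right) + 16848\right)} + 33822 = \frac{40410}{11 \left(- \frac{4626}{9631} + 16848\right)} + 33822 = \frac{40410}{11 \cdot \frac{162258462}{9631}} + 33822 = \frac{40410}{11} \cdot \frac{9631}{162258462} + 33822 = \frac{21621595}{99157949} + 33822 = \frac{3353741772673}{99157949}$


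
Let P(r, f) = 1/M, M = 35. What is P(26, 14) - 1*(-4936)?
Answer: 172761/35 ≈ 4936.0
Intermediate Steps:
P(r, f) = 1/35
P(26, 14) - 1*(-4936) = 1/35 - 1*(-4936) = 1/35 + 4936 = 172761/35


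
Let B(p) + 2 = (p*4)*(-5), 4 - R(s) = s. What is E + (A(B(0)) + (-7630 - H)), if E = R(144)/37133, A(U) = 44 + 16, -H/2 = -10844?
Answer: -1086437454/37133 ≈ -29258.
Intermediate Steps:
H = 21688 (H = -2*(-10844) = 21688)
R(s) = 4 - s
B(p) = -2 - 20*p (B(p) = -2 + (p*4)*(-5) = -2 + (4*p)*(-5) = -2 - 20*p)
A(U) = 60
E = -140/37133 (E = (4 - 1*144)/37133 = (4 - 144)*(1/37133) = -140*1/37133 = -140/37133 ≈ -0.0037702)
E + (A(B(0)) + (-7630 - H)) = -140/37133 + (60 + (-7630 - 1*21688)) = -140/37133 + (60 + (-7630 - 21688)) = -140/37133 + (60 - 29318) = -140/37133 - 29258 = -1086437454/37133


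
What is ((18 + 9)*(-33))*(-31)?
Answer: 27621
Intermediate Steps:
((18 + 9)*(-33))*(-31) = (27*(-33))*(-31) = -891*(-31) = 27621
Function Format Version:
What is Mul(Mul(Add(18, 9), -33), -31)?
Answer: 27621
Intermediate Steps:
Mul(Mul(Add(18, 9), -33), -31) = Mul(Mul(27, -33), -31) = Mul(-891, -31) = 27621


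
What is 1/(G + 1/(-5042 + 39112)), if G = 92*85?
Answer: 34070/266427401 ≈ 0.00012788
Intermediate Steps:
G = 7820
1/(G + 1/(-5042 + 39112)) = 1/(7820 + 1/(-5042 + 39112)) = 1/(7820 + 1/34070) = 1/(266427401/34070) = 34070/266427401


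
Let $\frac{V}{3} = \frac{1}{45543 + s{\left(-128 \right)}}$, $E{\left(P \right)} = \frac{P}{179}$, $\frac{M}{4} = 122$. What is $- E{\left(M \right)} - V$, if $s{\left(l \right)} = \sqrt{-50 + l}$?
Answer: $\frac{- 488 \sqrt{178} + 22225521 i}{179 \left(\sqrt{178} - 45543 i\right)} \approx -2.7263 + 1.9297 \cdot 10^{-8} i$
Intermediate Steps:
$M = 488$ ($M = 4 \cdot 122 = 488$)
$E{\left(P \right)} = \frac{P}{179}$ ($E{\left(P \right)} = P \frac{1}{179} = \frac{P}{179}$)
$V = \frac{3}{45543 + i \sqrt{178}}$ ($V = \frac{3}{45543 + \sqrt{-50 - 128}} = \frac{3}{45543 + \sqrt{-178}} = \frac{3}{45543 + i \sqrt{178}} \approx 6.5872 \cdot 10^{-5} - 1.9297 \cdot 10^{-8} i$)
$- E{\left(M \right)} - V = - \frac{488}{179} - \left(\frac{136629}{2074165027} - \frac{3 i \sqrt{178}}{2074165027}\right) = - \frac{1012216989767}{371275539833} + \frac{3 i \sqrt{178}}{2074165027}$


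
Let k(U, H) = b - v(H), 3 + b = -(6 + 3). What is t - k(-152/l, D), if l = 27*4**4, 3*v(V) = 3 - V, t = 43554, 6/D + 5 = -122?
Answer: 5533011/127 ≈ 43567.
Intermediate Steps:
D = -6/127 (D = 6/(-5 - 122) = 6/(-127) = 6*(-1/127) = -6/127 ≈ -0.047244)
b = -12 (b = -3 - (6 + 3) = -3 - 1*9 = -3 - 9 = -12)
v(V) = 1 - V/3 (v(V) = (3 - V)/3 = 1 - V/3)
l = 6912 (l = 27*256 = 6912)
k(U, H) = -13 + H/3 (k(U, H) = -12 - (1 - H/3) = -12 + (-1 + H/3) = -13 + H/3)
t - k(-152/l, D) = 43554 - (-13 + (1/3)*(-6/127)) = 43554 - (-13 - 2/127) = 43554 - 1*(-1653/127) = 43554 + 1653/127 = 5533011/127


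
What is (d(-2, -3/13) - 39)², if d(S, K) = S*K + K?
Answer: 254016/169 ≈ 1503.1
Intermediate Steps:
d(S, K) = K + K*S (d(S, K) = K*S + K = K + K*S)
(d(-2, -3/13) - 39)² = ((-3/13)*(1 - 2) - 39)² = (-3*1/13*(-1) - 39)² = (-3/13*(-1) - 39)² = (3/13 - 39)² = (-504/13)² = 254016/169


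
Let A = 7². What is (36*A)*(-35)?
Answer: -61740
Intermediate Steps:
A = 49
(36*A)*(-35) = (36*49)*(-35) = 1764*(-35) = -61740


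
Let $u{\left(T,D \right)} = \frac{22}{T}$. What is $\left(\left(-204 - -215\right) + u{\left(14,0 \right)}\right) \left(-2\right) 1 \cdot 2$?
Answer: $- \frac{352}{7} \approx -50.286$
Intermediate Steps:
$\left(\left(-204 - -215\right) + u{\left(14,0 \right)}\right) \left(-2\right) 1 \cdot 2 = \left(\left(-204 - -215\right) + \frac{22}{14}\right) \left(-2\right) 1 \cdot 2 = \left(\left(-204 + 215\right) + 22 \cdot \frac{1}{14}\right) \left(\left(-2\right) 2\right) = \left(11 + \frac{11}{7}\right) \left(-4\right) = \frac{88}{7} \left(-4\right) = - \frac{352}{7}$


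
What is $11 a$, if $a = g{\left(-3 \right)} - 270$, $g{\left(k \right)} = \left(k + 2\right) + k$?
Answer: $-3014$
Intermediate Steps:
$g{\left(k \right)} = 2 + 2 k$ ($g{\left(k \right)} = \left(2 + k\right) + k = 2 + 2 k$)
$a = -274$ ($a = \left(2 + 2 \left(-3\right)\right) - 270 = \left(2 - 6\right) - 270 = -4 - 270 = -274$)
$11 a = 11 \left(-274\right) = -3014$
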